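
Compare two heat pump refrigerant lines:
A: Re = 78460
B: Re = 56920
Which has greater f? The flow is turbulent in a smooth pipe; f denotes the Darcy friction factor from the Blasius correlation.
f(A) = 0.01888, f(B) = 0.02046. Answer: B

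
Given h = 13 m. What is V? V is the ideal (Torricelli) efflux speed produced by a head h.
Formula: V = \sqrt{2 g h}
V = √(2·9.81·13) = 15.97 m/s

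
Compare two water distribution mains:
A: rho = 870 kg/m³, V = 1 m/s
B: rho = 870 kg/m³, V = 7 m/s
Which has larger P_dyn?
P_dyn(A) = 0.435 kPa, P_dyn(B) = 21.32 kPa. Answer: B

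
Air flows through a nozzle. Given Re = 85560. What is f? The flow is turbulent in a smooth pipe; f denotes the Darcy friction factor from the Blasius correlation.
Formula: f = \frac{0.316}{Re^{0.25}}
f = 0.316/85560^0.25 = 0.01848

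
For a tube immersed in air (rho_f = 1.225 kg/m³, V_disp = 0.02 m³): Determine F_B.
Formula: F_B = \rho_f g V_{disp}
F_B = 1.225·9.81·0.02 = 0.2403 N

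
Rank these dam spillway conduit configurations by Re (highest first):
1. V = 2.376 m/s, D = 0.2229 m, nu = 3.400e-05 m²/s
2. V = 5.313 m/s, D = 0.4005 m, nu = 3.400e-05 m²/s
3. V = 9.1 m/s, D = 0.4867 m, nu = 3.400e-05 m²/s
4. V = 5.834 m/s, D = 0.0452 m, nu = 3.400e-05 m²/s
Case 1: Re = 15577
Case 2: Re = 62584
Case 3: Re = 130264
Case 4: Re = 7756
Ranking (highest first): 3, 2, 1, 4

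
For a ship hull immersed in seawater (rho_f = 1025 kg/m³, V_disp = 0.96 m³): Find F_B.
Formula: F_B = \rho_f g V_{disp}
F_B = 1025·9.81·0.96 = 9653 N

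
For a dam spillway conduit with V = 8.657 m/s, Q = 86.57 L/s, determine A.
Formula: Q = A V
Substituting knowns: 86.57 = A·8.657·1000
Solving for A: A = (86.57/1000)/8.657 = 0.01 m²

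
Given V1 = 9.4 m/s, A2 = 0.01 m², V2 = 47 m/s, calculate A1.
Formula: V_2 = \frac{A_1 V_1}{A_2}
Substituting knowns: 47 = A1·9.4/0.01
Solving for A1: A1 = 47·0.01/9.4 = 0.05 m²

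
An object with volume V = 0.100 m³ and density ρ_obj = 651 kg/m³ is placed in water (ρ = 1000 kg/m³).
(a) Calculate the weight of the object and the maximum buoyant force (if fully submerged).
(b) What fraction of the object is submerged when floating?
(a) W=rho_obj*g*V=651*9.81*0.100=638.6 N; F_B(max)=rho*g*V=1000*9.81*0.100=981.0 N
(b) Floating fraction=rho_obj/rho=651/1000=0.651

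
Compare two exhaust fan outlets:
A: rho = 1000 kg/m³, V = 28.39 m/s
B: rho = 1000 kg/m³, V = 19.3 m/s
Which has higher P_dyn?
P_dyn(A) = 403 kPa, P_dyn(B) = 186.2 kPa. Answer: A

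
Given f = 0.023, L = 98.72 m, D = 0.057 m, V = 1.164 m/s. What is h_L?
Formula: h_L = f \frac{L}{D} \frac{V^2}{2g}
h_L = 0.023·(98.72/0.057)·1.164²/(2·9.81) = 2.751 m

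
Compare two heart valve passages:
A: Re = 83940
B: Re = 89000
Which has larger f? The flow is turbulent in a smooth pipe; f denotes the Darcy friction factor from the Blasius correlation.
f(A) = 0.01856, f(B) = 0.0183. Answer: A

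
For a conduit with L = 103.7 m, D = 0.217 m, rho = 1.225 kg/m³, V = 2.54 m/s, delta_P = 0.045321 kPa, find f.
Formula: \Delta P = f \frac{L}{D} \frac{\rho V^2}{2}
Substituting knowns: 0.045321 = f·(103.7/0.217)·0.5·1.225·2.54²/1000
Solving for f: f = (0.045321·1000)/((103.7/0.217)·0.5·1.225·2.54²) = 0.024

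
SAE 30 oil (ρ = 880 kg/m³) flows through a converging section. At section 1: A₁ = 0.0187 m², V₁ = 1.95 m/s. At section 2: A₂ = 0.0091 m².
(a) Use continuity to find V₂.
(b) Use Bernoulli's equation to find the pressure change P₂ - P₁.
(a) Continuity: A₁V₁=A₂V₂ -> V₂=A₁V₁/A₂=0.0187*1.95/0.0091=4.01 m/s
(b) Bernoulli: P₂-P₁=0.5*rho*(V₁^2-V₂^2)/1000=0.5*880*(1.95^2-4.01^2)/1000=-5.402 kPa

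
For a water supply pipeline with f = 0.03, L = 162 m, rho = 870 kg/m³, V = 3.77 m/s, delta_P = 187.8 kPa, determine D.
Formula: \Delta P = f \frac{L}{D} \frac{\rho V^2}{2}
Substituting knowns: 187.8 = 0.03·(162/D)·0.5·870·3.77²/1000
Solving for D: D = 0.03·162·0.5·870·3.77²/(187.8·1000) = 0.16 m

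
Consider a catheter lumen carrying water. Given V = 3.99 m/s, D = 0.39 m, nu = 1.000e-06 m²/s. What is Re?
Formula: Re = \frac{V D}{\nu}
Re = 3.99·0.39/1.000e-06 = 1.556e+06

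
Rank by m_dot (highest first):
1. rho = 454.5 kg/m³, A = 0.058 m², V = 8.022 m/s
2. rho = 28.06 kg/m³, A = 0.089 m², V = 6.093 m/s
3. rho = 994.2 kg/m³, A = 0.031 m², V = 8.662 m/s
Case 1: m_dot = 211.5 kg/s
Case 2: m_dot = 15.22 kg/s
Case 3: m_dot = 267 kg/s
Ranking (highest first): 3, 1, 2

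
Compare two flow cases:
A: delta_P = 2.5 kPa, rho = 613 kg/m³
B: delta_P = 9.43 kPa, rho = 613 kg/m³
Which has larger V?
V(A) = 2.856 m/s, V(B) = 5.547 m/s. Answer: B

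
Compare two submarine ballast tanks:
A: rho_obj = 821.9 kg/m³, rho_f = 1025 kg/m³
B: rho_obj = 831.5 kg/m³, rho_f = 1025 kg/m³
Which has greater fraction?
fraction(A) = 0.8019, fraction(B) = 0.8112. Answer: B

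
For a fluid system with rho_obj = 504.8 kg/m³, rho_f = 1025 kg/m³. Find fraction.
Formula: f_{sub} = \frac{\rho_{obj}}{\rho_f}
fraction = 504.8/1025 = 0.4925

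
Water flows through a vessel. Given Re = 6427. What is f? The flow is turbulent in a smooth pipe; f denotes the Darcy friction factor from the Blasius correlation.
Formula: f = \frac{0.316}{Re^{0.25}}
f = 0.316/6427^0.25 = 0.03529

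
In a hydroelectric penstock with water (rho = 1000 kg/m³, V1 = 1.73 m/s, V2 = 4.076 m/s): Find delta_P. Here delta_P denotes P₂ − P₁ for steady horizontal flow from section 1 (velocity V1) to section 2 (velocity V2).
Formula: \Delta P = \frac{1}{2} \rho (V_1^2 - V_2^2)
delta_P = 0.5·1000·(1.73² − 4.076²)/1000 = -6.81 kPa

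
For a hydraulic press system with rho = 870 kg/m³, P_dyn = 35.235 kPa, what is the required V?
Formula: P_{dyn} = \frac{1}{2} \rho V^2
Substituting knowns: 35.235 = 0.5·870·V²/1000
Solving for V: V = √(2·(35.235·1000)/870) = 9 m/s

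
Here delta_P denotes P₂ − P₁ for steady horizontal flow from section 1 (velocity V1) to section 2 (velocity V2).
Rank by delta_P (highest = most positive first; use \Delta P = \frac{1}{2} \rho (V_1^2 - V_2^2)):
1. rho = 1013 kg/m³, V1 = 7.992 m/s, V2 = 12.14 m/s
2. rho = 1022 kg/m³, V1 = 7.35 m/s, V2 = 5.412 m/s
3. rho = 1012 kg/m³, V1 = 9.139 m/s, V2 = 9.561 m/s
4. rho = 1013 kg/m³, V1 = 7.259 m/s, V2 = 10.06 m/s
Case 1: delta_P = -42.3 kPa
Case 2: delta_P = 12.64 kPa
Case 3: delta_P = -3.993 kPa
Case 4: delta_P = -24.57 kPa
Ranking (highest first): 2, 3, 4, 1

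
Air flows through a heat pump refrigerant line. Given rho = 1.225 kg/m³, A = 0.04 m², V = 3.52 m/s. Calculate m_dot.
Formula: \dot{m} = \rho A V
m_dot = 1.225·0.04·3.52 = 0.1725 kg/s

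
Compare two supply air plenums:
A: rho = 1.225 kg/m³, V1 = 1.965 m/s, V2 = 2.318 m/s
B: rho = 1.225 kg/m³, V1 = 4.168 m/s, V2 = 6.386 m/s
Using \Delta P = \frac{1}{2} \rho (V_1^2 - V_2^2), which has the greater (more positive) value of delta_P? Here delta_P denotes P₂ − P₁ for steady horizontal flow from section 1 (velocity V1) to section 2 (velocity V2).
delta_P(A) = -0.000926 kPa, delta_P(B) = -0.01434 kPa. Answer: A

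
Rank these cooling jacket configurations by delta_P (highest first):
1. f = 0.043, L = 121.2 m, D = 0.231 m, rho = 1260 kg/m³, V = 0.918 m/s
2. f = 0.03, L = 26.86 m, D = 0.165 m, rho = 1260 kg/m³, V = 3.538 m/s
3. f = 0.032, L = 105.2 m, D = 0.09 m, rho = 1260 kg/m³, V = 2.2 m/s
Case 1: delta_P = 11.98 kPa
Case 2: delta_P = 38.51 kPa
Case 3: delta_P = 114.1 kPa
Ranking (highest first): 3, 2, 1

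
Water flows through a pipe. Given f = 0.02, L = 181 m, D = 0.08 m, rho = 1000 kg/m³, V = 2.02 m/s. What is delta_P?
Formula: \Delta P = f \frac{L}{D} \frac{\rho V^2}{2}
delta_P = 0.02·(181/0.08)·0.5·1000·2.02²/1000 = 92.32 kPa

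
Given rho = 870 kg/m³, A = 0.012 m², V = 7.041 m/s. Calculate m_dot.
Formula: \dot{m} = \rho A V
m_dot = 870·0.012·7.041 = 73.51 kg/s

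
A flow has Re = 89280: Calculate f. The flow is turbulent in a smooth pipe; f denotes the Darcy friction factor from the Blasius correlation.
Formula: f = \frac{0.316}{Re^{0.25}}
f = 0.316/89280^0.25 = 0.01828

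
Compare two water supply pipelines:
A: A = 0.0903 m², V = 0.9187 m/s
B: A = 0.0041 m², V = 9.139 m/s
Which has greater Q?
Q(A) = 82.96 L/s, Q(B) = 37.47 L/s. Answer: A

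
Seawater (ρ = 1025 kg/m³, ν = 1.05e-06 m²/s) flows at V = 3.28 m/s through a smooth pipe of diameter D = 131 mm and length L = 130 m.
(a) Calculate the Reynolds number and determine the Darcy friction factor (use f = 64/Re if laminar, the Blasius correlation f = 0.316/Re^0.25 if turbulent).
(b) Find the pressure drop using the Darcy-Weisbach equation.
(a) Re = V·D/ν = 3.28·0.131/1.05e-06 = 409220 → turbulent (Re > 4000); f = 0.316/Re^0.25 = 0.316/409220^0.25 = 0.012494 (Blasius is strictly valid for Re ≲ 1e5; used here as the smooth-pipe estimate the problem specifies)
(b) Darcy-Weisbach: ΔP = f·(L/D)·½ρV²/1000 = 0.012494·(130/0.131)·½·1025·3.28²/1000 = 68.36 kPa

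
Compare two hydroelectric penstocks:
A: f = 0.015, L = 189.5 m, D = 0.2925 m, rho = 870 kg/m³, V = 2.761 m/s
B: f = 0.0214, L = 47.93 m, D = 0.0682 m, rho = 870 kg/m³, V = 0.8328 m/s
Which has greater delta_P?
delta_P(A) = 32.23 kPa, delta_P(B) = 4.537 kPa. Answer: A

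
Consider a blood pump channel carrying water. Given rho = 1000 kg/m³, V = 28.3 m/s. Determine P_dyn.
Formula: P_{dyn} = \frac{1}{2} \rho V^2
P_dyn = 0.5·1000·28.3²/1000 = 400.4 kPa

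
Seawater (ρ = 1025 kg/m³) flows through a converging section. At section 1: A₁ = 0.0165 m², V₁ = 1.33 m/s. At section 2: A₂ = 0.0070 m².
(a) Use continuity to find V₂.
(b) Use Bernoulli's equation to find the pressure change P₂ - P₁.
(a) Continuity: A₁V₁=A₂V₂ -> V₂=A₁V₁/A₂=0.0165*1.33/0.0070=3.14 m/s
(b) Bernoulli: P₂-P₁=0.5*rho*(V₁^2-V₂^2)/1000=0.5*1025*(1.33^2-3.14^2)/1000=-4.146 kPa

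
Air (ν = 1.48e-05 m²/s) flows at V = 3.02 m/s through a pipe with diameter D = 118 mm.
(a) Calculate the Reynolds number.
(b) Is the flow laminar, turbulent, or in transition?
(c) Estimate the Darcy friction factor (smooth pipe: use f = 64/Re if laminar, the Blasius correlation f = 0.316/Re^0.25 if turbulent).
(a) Re = V·D/ν = 3.02·0.118/1.48e-05 = 24078
(b) Flow regime: turbulent (Re > 4000)
(c) Friction factor: f = 0.316/Re^0.25 = 0.316/24078^0.25 = 0.02537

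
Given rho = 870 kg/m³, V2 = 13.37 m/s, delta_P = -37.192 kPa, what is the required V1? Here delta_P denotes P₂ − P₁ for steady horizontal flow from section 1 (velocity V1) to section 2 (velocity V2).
Formula: \Delta P = \frac{1}{2} \rho (V_1^2 - V_2^2)
Substituting knowns: -37.192 = 0.5·870·(V1² − 13.37²)/1000
Solving for V1: V1 = √(13.37² + 2·(-37.192·1000)/870) = 9.657 m/s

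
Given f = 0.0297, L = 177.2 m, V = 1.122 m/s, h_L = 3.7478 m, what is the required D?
Formula: h_L = f \frac{L}{D} \frac{V^2}{2g}
Substituting knowns: 3.7478 = 0.0297·(177.2/D)·1.122²/(2·9.81)
Solving for D: D = 0.0297·177.2·1.122²/(2·9.81·3.7478) = 0.0901 m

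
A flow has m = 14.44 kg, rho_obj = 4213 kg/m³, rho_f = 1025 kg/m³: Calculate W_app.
Formula: W_{app} = mg\left(1 - \frac{\rho_f}{\rho_{obj}}\right)
W_app = 14.44·9.81·(1 − 1025/4213) = 107.2 N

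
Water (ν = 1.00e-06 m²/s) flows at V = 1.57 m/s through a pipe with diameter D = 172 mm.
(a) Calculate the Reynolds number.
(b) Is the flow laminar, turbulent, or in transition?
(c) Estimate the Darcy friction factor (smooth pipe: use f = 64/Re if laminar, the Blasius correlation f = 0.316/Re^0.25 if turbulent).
(a) Re = V·D/ν = 1.57·0.172/1.00e-06 = 270040
(b) Flow regime: turbulent (Re > 4000)
(c) Friction factor: f = 0.316/Re^0.25 = 0.316/270040^0.25 = 0.01386 (Blasius is strictly valid for Re ≲ 1e5; used here as the smooth-pipe estimate the problem specifies)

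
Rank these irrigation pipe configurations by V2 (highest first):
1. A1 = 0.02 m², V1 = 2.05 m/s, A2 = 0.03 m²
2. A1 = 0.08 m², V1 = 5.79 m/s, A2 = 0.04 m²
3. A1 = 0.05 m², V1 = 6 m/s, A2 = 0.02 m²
Case 1: V2 = 1.367 m/s
Case 2: V2 = 11.58 m/s
Case 3: V2 = 15 m/s
Ranking (highest first): 3, 2, 1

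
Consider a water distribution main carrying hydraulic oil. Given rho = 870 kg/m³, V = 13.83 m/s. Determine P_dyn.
Formula: P_{dyn} = \frac{1}{2} \rho V^2
P_dyn = 0.5·870·13.83²/1000 = 83.2 kPa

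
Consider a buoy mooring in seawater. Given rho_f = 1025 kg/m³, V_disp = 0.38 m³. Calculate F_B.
Formula: F_B = \rho_f g V_{disp}
F_B = 1025·9.81·0.38 = 3821 N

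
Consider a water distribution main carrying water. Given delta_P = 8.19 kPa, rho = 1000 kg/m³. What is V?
Formula: V = \sqrt{\frac{2 \Delta P}{\rho}}
V = √(2·(8.19·1000)/1000) = 4.047 m/s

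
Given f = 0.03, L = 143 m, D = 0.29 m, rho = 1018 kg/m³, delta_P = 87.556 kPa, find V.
Formula: \Delta P = f \frac{L}{D} \frac{\rho V^2}{2}
Substituting knowns: 87.556 = 0.03·(143/0.29)·0.5·1018·V²/1000
Solving for V: V = √((87.556·1000)/(0.03·(143/0.29)·0.5·1018)) = 3.41 m/s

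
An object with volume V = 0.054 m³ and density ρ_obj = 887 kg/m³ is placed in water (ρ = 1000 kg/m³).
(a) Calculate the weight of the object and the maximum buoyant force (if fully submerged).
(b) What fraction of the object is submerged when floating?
(a) W=rho_obj*g*V=887*9.81*0.054=469.9 N; F_B(max)=rho*g*V=1000*9.81*0.054=529.7 N
(b) Floating fraction=rho_obj/rho=887/1000=0.887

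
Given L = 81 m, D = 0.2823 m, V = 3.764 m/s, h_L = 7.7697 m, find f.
Formula: h_L = f \frac{L}{D} \frac{V^2}{2g}
Substituting knowns: 7.7697 = f·(81/0.2823)·3.764²/(2·9.81)
Solving for f: f = 7.7697·2·9.81/((81/0.2823)·3.764²) = 0.0375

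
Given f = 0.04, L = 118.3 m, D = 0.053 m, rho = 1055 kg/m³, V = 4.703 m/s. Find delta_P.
Formula: \Delta P = f \frac{L}{D} \frac{\rho V^2}{2}
delta_P = 0.04·(118.3/0.053)·0.5·1055·4.703²/1000 = 1042 kPa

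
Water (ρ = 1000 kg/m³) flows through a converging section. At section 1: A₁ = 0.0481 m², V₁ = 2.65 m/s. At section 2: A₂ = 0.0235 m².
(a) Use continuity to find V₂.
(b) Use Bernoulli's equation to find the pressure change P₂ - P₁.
(a) Continuity: A₁V₁=A₂V₂ -> V₂=A₁V₁/A₂=0.0481*2.65/0.0235=5.42 m/s
(b) Bernoulli: P₂-P₁=0.5*rho*(V₁^2-V₂^2)/1000=0.5*1000*(2.65^2-5.42^2)/1000=-11.18 kPa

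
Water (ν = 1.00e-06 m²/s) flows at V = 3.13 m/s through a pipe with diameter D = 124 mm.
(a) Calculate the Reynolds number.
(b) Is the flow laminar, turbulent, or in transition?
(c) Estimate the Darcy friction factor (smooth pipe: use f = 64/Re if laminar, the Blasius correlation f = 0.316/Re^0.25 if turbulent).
(a) Re = V·D/ν = 3.13·0.124/1.00e-06 = 388120
(b) Flow regime: turbulent (Re > 4000)
(c) Friction factor: f = 0.316/Re^0.25 = 0.316/388120^0.25 = 0.01266 (Blasius is strictly valid for Re ≲ 1e5; used here as the smooth-pipe estimate the problem specifies)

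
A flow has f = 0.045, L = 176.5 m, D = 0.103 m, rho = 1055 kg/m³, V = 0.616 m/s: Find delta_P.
Formula: \Delta P = f \frac{L}{D} \frac{\rho V^2}{2}
delta_P = 0.045·(176.5/0.103)·0.5·1055·0.616²/1000 = 15.43 kPa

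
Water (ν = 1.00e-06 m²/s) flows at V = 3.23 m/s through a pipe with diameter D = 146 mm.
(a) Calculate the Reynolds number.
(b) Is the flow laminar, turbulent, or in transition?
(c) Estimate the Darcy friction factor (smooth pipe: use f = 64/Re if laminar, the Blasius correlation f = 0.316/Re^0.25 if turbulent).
(a) Re = V·D/ν = 3.23·0.146/1.00e-06 = 471580
(b) Flow regime: turbulent (Re > 4000)
(c) Friction factor: f = 0.316/Re^0.25 = 0.316/471580^0.25 = 0.01206 (Blasius is strictly valid for Re ≲ 1e5; used here as the smooth-pipe estimate the problem specifies)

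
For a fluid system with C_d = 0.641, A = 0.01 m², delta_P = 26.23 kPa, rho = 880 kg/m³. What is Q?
Formula: Q = C_d A \sqrt{\frac{2 \Delta P}{\rho}}
Q = 0.641·0.01·√(2·(26.23·1000)/880)·1000 = 49.49 L/s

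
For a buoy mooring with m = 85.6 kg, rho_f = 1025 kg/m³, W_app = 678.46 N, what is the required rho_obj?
Formula: W_{app} = mg\left(1 - \frac{\rho_f}{\rho_{obj}}\right)
Substituting knowns: 678.46 = 85.6·9.81·(1 − 1025/rho_obj)
Solving for rho_obj: rho_obj = 1025/(1 − 678.46/(85.6·9.81)) = 5337 kg/m³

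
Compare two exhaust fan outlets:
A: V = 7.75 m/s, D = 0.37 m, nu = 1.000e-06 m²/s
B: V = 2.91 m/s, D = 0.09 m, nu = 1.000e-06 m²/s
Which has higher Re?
Re(A) = 2.868e+06, Re(B) = 261900. Answer: A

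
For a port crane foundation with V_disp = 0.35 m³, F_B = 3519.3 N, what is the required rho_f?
Formula: F_B = \rho_f g V_{disp}
Substituting knowns: 3519.3 = rho_f·9.81·0.35
Solving for rho_f: rho_f = 3519.3/(9.81·0.35) = 1025 kg/m³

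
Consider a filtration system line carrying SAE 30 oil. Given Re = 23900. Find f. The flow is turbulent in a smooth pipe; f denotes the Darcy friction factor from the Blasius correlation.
Formula: f = \frac{0.316}{Re^{0.25}}
f = 0.316/23900^0.25 = 0.02541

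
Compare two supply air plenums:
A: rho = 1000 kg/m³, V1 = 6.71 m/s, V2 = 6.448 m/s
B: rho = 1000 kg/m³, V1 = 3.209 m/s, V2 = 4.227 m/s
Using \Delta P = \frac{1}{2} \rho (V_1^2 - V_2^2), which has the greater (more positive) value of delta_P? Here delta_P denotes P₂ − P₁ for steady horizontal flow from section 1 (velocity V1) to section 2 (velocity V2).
delta_P(A) = 1.724 kPa, delta_P(B) = -3.785 kPa. Answer: A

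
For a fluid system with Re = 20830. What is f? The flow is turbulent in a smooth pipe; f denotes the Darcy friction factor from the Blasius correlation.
Formula: f = \frac{0.316}{Re^{0.25}}
f = 0.316/20830^0.25 = 0.0263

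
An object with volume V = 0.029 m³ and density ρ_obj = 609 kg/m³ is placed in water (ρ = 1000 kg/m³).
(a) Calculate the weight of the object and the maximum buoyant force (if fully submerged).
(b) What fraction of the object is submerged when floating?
(a) W=rho_obj*g*V=609*9.81*0.029=173.3 N; F_B(max)=rho*g*V=1000*9.81*0.029=284.5 N
(b) Floating fraction=rho_obj/rho=609/1000=0.609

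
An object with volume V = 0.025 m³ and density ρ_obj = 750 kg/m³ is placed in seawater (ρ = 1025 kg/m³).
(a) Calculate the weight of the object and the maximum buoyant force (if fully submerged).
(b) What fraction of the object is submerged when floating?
(a) W=rho_obj*g*V=750*9.81*0.025=183.9 N; F_B(max)=rho*g*V=1025*9.81*0.025=251.4 N
(b) Floating fraction=rho_obj/rho=750/1025=0.732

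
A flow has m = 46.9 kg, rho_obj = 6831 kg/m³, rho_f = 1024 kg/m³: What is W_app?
Formula: W_{app} = mg\left(1 - \frac{\rho_f}{\rho_{obj}}\right)
W_app = 46.9·9.81·(1 − 1024/6831) = 391.1 N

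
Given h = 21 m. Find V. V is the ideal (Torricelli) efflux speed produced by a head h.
Formula: V = \sqrt{2 g h}
V = √(2·9.81·21) = 20.3 m/s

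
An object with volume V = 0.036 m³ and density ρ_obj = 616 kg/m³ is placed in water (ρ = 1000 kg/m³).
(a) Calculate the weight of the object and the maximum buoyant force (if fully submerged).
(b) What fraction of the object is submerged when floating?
(a) W=rho_obj*g*V=616*9.81*0.036=217.5 N; F_B(max)=rho*g*V=1000*9.81*0.036=353.2 N
(b) Floating fraction=rho_obj/rho=616/1000=0.616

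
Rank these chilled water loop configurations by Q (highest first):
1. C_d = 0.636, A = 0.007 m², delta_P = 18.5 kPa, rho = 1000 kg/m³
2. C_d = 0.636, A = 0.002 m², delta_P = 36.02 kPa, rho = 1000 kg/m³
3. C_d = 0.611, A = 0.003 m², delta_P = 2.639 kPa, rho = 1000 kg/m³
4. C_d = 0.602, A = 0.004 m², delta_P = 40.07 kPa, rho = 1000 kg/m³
Case 1: Q = 27.08 L/s
Case 2: Q = 10.8 L/s
Case 3: Q = 4.211 L/s
Case 4: Q = 21.56 L/s
Ranking (highest first): 1, 4, 2, 3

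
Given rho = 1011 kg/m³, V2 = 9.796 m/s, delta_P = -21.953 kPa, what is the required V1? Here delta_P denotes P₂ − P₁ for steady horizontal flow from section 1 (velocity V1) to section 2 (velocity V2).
Formula: \Delta P = \frac{1}{2} \rho (V_1^2 - V_2^2)
Substituting knowns: -21.953 = 0.5·1011·(V1² − 9.796²)/1000
Solving for V1: V1 = √(9.796² + 2·(-21.953·1000)/1011) = 7.248 m/s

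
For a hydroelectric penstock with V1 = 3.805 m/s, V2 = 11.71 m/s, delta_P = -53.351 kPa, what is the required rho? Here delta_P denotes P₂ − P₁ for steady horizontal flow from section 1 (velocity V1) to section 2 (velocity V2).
Formula: \Delta P = \frac{1}{2} \rho (V_1^2 - V_2^2)
Substituting knowns: -53.351 = 0.5·rho·(3.805² − 11.71²)/1000
Solving for rho: rho = 2·(-53.351·1000)/(3.805² − 11.71²) = 870 kg/m³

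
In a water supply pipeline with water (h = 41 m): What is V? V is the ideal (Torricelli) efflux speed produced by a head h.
Formula: V = \sqrt{2 g h}
V = √(2·9.81·41) = 28.36 m/s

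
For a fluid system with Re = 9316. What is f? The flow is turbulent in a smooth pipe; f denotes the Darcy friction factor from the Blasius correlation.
Formula: f = \frac{0.316}{Re^{0.25}}
f = 0.316/9316^0.25 = 0.03216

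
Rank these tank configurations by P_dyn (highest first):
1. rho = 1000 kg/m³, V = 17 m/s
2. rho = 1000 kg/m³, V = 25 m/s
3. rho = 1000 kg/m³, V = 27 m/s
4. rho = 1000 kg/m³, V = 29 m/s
Case 1: P_dyn = 144.5 kPa
Case 2: P_dyn = 312.5 kPa
Case 3: P_dyn = 364.5 kPa
Case 4: P_dyn = 420.5 kPa
Ranking (highest first): 4, 3, 2, 1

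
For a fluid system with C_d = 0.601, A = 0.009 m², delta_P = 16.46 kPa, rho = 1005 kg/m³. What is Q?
Formula: Q = C_d A \sqrt{\frac{2 \Delta P}{\rho}}
Q = 0.601·0.009·√(2·(16.46·1000)/1005)·1000 = 30.96 L/s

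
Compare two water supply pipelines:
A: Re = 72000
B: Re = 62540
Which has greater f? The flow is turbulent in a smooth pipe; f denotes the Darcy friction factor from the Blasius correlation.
f(A) = 0.01929, f(B) = 0.01998. Answer: B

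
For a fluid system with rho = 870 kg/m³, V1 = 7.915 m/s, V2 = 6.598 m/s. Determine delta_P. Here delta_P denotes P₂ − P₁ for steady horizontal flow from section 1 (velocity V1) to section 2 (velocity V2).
Formula: \Delta P = \frac{1}{2} \rho (V_1^2 - V_2^2)
delta_P = 0.5·870·(7.915² − 6.598²)/1000 = 8.314 kPa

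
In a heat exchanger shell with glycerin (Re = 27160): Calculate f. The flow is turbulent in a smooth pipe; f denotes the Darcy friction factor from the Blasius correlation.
Formula: f = \frac{0.316}{Re^{0.25}}
f = 0.316/27160^0.25 = 0.02462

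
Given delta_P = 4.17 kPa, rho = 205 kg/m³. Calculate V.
Formula: V = \sqrt{\frac{2 \Delta P}{\rho}}
V = √(2·(4.17·1000)/205) = 6.378 m/s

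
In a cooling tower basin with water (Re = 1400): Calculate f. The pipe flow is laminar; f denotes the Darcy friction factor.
Formula: f = \frac{64}{Re}
f = 64/1400 = 0.04571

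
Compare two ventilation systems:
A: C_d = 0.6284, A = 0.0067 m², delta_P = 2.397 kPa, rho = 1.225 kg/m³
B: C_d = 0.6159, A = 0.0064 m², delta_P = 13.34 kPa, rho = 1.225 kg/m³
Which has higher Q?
Q(A) = 263.4 L/s, Q(B) = 581.7 L/s. Answer: B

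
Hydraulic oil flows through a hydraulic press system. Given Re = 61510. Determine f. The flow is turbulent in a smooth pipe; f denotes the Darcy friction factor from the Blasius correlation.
Formula: f = \frac{0.316}{Re^{0.25}}
f = 0.316/61510^0.25 = 0.02007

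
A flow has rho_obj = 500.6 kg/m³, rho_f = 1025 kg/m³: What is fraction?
Formula: f_{sub} = \frac{\rho_{obj}}{\rho_f}
fraction = 500.6/1025 = 0.4884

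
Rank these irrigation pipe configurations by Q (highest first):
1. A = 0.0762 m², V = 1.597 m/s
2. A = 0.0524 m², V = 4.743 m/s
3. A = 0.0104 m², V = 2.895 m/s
Case 1: Q = 121.7 L/s
Case 2: Q = 248.5 L/s
Case 3: Q = 30.11 L/s
Ranking (highest first): 2, 1, 3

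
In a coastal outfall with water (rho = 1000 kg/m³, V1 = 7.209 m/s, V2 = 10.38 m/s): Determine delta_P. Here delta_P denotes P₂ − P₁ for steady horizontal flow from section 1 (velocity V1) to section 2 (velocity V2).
Formula: \Delta P = \frac{1}{2} \rho (V_1^2 - V_2^2)
delta_P = 0.5·1000·(7.209² − 10.38²)/1000 = -27.89 kPa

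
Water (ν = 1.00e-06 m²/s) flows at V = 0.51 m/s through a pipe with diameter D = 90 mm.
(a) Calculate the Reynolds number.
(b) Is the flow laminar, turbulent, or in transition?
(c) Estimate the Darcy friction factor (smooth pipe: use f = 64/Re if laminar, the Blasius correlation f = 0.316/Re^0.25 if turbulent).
(a) Re = V·D/ν = 0.51·0.09/1.00e-06 = 45900
(b) Flow regime: turbulent (Re > 4000)
(c) Friction factor: f = 0.316/Re^0.25 = 0.316/45900^0.25 = 0.02159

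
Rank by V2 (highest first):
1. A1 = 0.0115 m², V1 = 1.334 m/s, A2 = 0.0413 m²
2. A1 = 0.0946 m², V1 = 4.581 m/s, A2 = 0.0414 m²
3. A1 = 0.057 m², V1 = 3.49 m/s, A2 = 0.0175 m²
Case 1: V2 = 0.3715 m/s
Case 2: V2 = 10.47 m/s
Case 3: V2 = 11.37 m/s
Ranking (highest first): 3, 2, 1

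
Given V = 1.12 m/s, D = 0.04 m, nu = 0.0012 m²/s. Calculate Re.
Formula: Re = \frac{V D}{\nu}
Re = 1.12·0.04/0.0012 = 37.33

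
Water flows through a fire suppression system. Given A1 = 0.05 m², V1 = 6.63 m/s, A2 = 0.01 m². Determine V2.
Formula: V_2 = \frac{A_1 V_1}{A_2}
V2 = 0.05·6.63/0.01 = 33.15 m/s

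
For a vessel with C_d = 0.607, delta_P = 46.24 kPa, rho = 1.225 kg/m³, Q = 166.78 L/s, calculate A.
Formula: Q = C_d A \sqrt{\frac{2 \Delta P}{\rho}}
Substituting knowns: 166.78 = 0.607·A·√(2·(46.24·1000)/1.225)·1000
Solving for A: A = (166.78/1000)/(0.607·√(2·(46.24·1000)/1.225)) = 0.001 m²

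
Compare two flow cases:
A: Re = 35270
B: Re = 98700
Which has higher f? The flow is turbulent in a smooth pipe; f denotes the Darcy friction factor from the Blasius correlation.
f(A) = 0.02306, f(B) = 0.01783. Answer: A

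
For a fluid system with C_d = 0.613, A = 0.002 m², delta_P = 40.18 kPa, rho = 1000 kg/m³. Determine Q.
Formula: Q = C_d A \sqrt{\frac{2 \Delta P}{\rho}}
Q = 0.613·0.002·√(2·(40.18·1000)/1000)·1000 = 10.99 L/s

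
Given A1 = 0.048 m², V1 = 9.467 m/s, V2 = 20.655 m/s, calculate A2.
Formula: V_2 = \frac{A_1 V_1}{A_2}
Substituting knowns: 20.655 = 0.048·9.467/A2
Solving for A2: A2 = 0.048·9.467/20.655 = 0.022 m²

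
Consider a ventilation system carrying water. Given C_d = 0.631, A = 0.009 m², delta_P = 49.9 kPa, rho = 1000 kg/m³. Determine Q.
Formula: Q = C_d A \sqrt{\frac{2 \Delta P}{\rho}}
Q = 0.631·0.009·√(2·(49.9·1000)/1000)·1000 = 56.73 L/s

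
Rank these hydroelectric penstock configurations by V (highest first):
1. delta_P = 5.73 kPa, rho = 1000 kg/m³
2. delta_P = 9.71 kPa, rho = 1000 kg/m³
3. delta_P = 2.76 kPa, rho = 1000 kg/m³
Case 1: V = 3.385 m/s
Case 2: V = 4.407 m/s
Case 3: V = 2.349 m/s
Ranking (highest first): 2, 1, 3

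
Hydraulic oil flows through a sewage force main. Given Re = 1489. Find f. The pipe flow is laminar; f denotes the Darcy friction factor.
Formula: f = \frac{64}{Re}
f = 64/1489 = 0.04298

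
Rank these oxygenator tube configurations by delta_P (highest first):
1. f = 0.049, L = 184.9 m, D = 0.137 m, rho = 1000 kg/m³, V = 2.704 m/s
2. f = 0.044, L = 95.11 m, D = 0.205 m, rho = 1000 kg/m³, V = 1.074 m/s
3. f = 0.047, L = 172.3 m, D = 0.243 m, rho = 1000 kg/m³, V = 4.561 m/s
Case 1: delta_P = 241.8 kPa
Case 2: delta_P = 11.77 kPa
Case 3: delta_P = 346.6 kPa
Ranking (highest first): 3, 1, 2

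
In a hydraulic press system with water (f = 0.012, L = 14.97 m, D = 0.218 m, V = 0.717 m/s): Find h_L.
Formula: h_L = f \frac{L}{D} \frac{V^2}{2g}
h_L = 0.012·(14.97/0.218)·0.717²/(2·9.81) = 0.02159 m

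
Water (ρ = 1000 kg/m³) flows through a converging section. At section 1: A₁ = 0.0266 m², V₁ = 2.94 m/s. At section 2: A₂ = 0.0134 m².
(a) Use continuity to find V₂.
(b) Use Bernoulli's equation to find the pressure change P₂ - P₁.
(a) Continuity: A₁V₁=A₂V₂ -> V₂=A₁V₁/A₂=0.0266*2.94/0.0134=5.84 m/s
(b) Bernoulli: P₂-P₁=0.5*rho*(V₁^2-V₂^2)/1000=0.5*1000*(2.94^2-5.84^2)/1000=-12.73 kPa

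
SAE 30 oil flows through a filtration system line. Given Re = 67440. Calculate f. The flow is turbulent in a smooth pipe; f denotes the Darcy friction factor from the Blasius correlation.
Formula: f = \frac{0.316}{Re^{0.25}}
f = 0.316/67440^0.25 = 0.01961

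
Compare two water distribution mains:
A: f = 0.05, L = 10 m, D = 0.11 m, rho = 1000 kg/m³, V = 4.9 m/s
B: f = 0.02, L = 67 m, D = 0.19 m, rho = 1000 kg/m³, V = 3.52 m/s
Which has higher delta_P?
delta_P(A) = 54.57 kPa, delta_P(B) = 43.69 kPa. Answer: A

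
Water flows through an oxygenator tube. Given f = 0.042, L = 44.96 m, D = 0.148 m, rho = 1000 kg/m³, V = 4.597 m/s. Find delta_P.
Formula: \Delta P = f \frac{L}{D} \frac{\rho V^2}{2}
delta_P = 0.042·(44.96/0.148)·0.5·1000·4.597²/1000 = 134.8 kPa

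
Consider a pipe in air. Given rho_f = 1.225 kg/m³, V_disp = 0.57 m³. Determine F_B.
Formula: F_B = \rho_f g V_{disp}
F_B = 1.225·9.81·0.57 = 6.85 N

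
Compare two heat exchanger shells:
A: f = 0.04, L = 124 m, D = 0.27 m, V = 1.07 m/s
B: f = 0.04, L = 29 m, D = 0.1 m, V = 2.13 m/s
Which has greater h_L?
h_L(A) = 1.072 m, h_L(B) = 2.682 m. Answer: B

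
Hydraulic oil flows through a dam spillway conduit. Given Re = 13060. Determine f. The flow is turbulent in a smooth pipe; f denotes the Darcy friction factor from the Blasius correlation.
Formula: f = \frac{0.316}{Re^{0.25}}
f = 0.316/13060^0.25 = 0.02956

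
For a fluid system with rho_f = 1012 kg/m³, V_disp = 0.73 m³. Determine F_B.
Formula: F_B = \rho_f g V_{disp}
F_B = 1012·9.81·0.73 = 7247 N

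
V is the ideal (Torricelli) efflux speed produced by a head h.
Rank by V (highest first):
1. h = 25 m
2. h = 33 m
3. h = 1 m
Case 1: V = 22.15 m/s
Case 2: V = 25.45 m/s
Case 3: V = 4.429 m/s
Ranking (highest first): 2, 1, 3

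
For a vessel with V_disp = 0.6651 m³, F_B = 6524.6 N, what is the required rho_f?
Formula: F_B = \rho_f g V_{disp}
Substituting knowns: 6524.6 = rho_f·9.81·0.6651
Solving for rho_f: rho_f = 6524.6/(9.81·0.6651) = 1000 kg/m³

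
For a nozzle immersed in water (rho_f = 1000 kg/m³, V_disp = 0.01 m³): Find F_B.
Formula: F_B = \rho_f g V_{disp}
F_B = 1000·9.81·0.01 = 98.1 N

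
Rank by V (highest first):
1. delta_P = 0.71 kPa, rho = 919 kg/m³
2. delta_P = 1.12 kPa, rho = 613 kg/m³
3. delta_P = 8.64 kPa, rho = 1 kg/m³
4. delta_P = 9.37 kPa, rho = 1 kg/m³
Case 1: V = 1.243 m/s
Case 2: V = 1.912 m/s
Case 3: V = 131.5 m/s
Case 4: V = 136.9 m/s
Ranking (highest first): 4, 3, 2, 1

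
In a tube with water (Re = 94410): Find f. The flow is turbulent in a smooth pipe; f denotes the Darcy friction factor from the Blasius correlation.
Formula: f = \frac{0.316}{Re^{0.25}}
f = 0.316/94410^0.25 = 0.01803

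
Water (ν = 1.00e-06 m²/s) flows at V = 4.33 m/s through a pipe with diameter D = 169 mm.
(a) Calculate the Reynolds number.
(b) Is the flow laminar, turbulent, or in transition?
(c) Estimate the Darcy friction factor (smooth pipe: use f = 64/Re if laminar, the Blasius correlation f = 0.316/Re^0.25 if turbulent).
(a) Re = V·D/ν = 4.33·0.169/1.00e-06 = 731770
(b) Flow regime: turbulent (Re > 4000)
(c) Friction factor: f = 0.316/Re^0.25 = 0.316/731770^0.25 = 0.0108 (Blasius is strictly valid for Re ≲ 1e5; used here as the smooth-pipe estimate the problem specifies)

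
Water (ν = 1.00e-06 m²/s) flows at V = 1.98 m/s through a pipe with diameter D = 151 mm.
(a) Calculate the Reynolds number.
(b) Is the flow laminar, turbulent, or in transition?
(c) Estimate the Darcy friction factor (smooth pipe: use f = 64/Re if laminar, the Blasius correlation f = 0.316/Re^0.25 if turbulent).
(a) Re = V·D/ν = 1.98·0.151/1.00e-06 = 298980
(b) Flow regime: turbulent (Re > 4000)
(c) Friction factor: f = 0.316/Re^0.25 = 0.316/298980^0.25 = 0.01351 (Blasius is strictly valid for Re ≲ 1e5; used here as the smooth-pipe estimate the problem specifies)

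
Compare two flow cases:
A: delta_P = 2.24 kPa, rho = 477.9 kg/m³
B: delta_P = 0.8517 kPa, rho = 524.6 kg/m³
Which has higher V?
V(A) = 3.062 m/s, V(B) = 1.802 m/s. Answer: A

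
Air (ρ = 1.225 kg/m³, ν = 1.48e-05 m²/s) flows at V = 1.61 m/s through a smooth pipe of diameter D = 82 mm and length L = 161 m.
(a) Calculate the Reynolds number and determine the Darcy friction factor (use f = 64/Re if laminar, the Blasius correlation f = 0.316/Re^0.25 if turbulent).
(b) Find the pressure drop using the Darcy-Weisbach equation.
(a) Re = V·D/ν = 1.61·0.082/1.48e-05 = 8920.3 → turbulent (Re > 4000); f = 0.316/Re^0.25 = 0.316/8920.3^0.25 = 0.032516
(b) Darcy-Weisbach: ΔP = f·(L/D)·½ρV²/1000 = 0.032516·(161/0.082)·½·1.225·1.61²/1000 = 0.1014 kPa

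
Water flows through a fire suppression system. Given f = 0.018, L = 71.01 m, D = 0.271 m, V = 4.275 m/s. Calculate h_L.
Formula: h_L = f \frac{L}{D} \frac{V^2}{2g}
h_L = 0.018·(71.01/0.271)·4.275²/(2·9.81) = 4.393 m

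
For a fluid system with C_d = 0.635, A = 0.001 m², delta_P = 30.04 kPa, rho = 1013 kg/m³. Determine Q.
Formula: Q = C_d A \sqrt{\frac{2 \Delta P}{\rho}}
Q = 0.635·0.001·√(2·(30.04·1000)/1013)·1000 = 4.89 L/s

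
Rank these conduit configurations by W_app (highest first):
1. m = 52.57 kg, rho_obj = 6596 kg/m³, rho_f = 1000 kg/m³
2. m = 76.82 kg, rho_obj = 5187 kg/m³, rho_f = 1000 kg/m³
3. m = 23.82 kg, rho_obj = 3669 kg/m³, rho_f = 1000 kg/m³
Case 1: W_app = 437.5 N
Case 2: W_app = 608.3 N
Case 3: W_app = 170 N
Ranking (highest first): 2, 1, 3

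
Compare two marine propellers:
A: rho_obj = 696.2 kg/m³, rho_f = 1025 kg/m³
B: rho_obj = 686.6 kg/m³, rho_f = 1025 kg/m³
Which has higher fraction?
fraction(A) = 0.6792, fraction(B) = 0.6699. Answer: A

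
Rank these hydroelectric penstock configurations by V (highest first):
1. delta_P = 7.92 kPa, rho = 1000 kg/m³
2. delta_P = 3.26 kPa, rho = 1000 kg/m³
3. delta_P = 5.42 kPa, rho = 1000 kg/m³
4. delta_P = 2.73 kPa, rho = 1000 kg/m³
Case 1: V = 3.98 m/s
Case 2: V = 2.553 m/s
Case 3: V = 3.292 m/s
Case 4: V = 2.337 m/s
Ranking (highest first): 1, 3, 2, 4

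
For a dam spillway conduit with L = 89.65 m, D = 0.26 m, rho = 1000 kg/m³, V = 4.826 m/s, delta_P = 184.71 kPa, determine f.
Formula: \Delta P = f \frac{L}{D} \frac{\rho V^2}{2}
Substituting knowns: 184.71 = f·(89.65/0.26)·0.5·1000·4.826²/1000
Solving for f: f = (184.71·1000)/((89.65/0.26)·0.5·1000·4.826²) = 0.046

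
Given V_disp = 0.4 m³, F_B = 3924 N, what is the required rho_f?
Formula: F_B = \rho_f g V_{disp}
Substituting knowns: 3924 = rho_f·9.81·0.4
Solving for rho_f: rho_f = 3924/(9.81·0.4) = 1000 kg/m³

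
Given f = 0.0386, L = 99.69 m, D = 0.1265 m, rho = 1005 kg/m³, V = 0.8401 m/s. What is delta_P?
Formula: \Delta P = f \frac{L}{D} \frac{\rho V^2}{2}
delta_P = 0.0386·(99.69/0.1265)·0.5·1005·0.8401²/1000 = 10.79 kPa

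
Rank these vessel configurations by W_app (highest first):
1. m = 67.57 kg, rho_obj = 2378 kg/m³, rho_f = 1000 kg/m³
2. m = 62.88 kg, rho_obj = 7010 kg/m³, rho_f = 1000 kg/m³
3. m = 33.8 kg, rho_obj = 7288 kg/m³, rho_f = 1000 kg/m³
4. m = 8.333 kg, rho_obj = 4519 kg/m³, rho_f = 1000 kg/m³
Case 1: W_app = 384.1 N
Case 2: W_app = 528.9 N
Case 3: W_app = 286.1 N
Case 4: W_app = 63.66 N
Ranking (highest first): 2, 1, 3, 4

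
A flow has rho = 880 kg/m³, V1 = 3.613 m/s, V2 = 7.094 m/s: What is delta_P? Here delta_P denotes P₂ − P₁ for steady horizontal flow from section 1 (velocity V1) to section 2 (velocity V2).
Formula: \Delta P = \frac{1}{2} \rho (V_1^2 - V_2^2)
delta_P = 0.5·880·(3.613² − 7.094²)/1000 = -16.4 kPa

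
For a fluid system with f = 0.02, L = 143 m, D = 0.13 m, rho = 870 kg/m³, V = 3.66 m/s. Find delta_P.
Formula: \Delta P = f \frac{L}{D} \frac{\rho V^2}{2}
delta_P = 0.02·(143/0.13)·0.5·870·3.66²/1000 = 128.2 kPa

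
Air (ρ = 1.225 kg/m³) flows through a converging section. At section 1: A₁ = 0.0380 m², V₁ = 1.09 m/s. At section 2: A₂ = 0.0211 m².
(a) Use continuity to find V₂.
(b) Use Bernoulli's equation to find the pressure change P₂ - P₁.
(a) Continuity: A₁V₁=A₂V₂ -> V₂=A₁V₁/A₂=0.0380*1.09/0.0211=1.96 m/s
(b) Bernoulli: P₂-P₁=0.5*rho*(V₁^2-V₂^2)/1000=0.5*1.225*(1.09^2-1.96^2)/1000=-0.001625 kPa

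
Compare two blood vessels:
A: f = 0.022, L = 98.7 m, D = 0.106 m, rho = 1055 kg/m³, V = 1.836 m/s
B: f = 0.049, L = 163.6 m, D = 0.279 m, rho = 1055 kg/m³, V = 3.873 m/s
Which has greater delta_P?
delta_P(A) = 36.43 kPa, delta_P(B) = 227.3 kPa. Answer: B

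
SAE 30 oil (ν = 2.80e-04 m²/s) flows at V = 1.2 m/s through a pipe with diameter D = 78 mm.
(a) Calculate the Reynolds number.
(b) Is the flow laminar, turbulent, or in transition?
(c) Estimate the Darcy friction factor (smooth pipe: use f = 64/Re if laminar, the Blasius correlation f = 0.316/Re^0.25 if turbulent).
(a) Re = V·D/ν = 1.2·0.078/2.80e-04 = 334.29
(b) Flow regime: laminar (Re < 2300)
(c) Friction factor: f = 64/Re = 64/334.29 = 0.1915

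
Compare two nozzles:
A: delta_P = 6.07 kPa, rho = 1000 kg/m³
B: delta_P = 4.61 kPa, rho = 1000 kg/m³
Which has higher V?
V(A) = 3.484 m/s, V(B) = 3.036 m/s. Answer: A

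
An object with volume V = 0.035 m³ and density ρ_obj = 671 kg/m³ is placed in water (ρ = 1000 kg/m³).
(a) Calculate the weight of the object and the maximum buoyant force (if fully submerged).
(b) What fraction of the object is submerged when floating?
(a) W=rho_obj*g*V=671*9.81*0.035=230.4 N; F_B(max)=rho*g*V=1000*9.81*0.035=343.4 N
(b) Floating fraction=rho_obj/rho=671/1000=0.671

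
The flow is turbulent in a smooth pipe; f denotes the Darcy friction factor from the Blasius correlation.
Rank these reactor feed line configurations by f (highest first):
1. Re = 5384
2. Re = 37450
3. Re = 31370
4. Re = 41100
Case 1: f = 0.03689
Case 2: f = 0.02272
Case 3: f = 0.02374
Case 4: f = 0.02219
Ranking (highest first): 1, 3, 2, 4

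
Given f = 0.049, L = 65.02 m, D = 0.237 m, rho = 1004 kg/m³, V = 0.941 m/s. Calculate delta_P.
Formula: \Delta P = f \frac{L}{D} \frac{\rho V^2}{2}
delta_P = 0.049·(65.02/0.237)·0.5·1004·0.941²/1000 = 5.976 kPa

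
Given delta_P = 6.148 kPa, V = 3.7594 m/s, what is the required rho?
Formula: V = \sqrt{\frac{2 \Delta P}{\rho}}
Substituting knowns: 3.7594 = √(2·(6.148·1000)/rho)
Solving for rho: rho = 2·(6.148·1000)/3.7594² = 870 kg/m³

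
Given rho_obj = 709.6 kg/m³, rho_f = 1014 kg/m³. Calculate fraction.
Formula: f_{sub} = \frac{\rho_{obj}}{\rho_f}
fraction = 709.6/1014 = 0.6998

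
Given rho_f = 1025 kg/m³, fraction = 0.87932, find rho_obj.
Formula: f_{sub} = \frac{\rho_{obj}}{\rho_f}
Substituting knowns: 0.87932 = rho_obj/1025
Solving for rho_obj: rho_obj = 0.87932·1025 = 901.3 kg/m³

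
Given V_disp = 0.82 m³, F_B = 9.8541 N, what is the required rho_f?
Formula: F_B = \rho_f g V_{disp}
Substituting knowns: 9.8541 = rho_f·9.81·0.82
Solving for rho_f: rho_f = 9.8541/(9.81·0.82) = 1.225 kg/m³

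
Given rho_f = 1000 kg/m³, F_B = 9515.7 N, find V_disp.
Formula: F_B = \rho_f g V_{disp}
Substituting knowns: 9515.7 = 1000·9.81·V_disp
Solving for V_disp: V_disp = 9515.7/(1000·9.81) = 0.97 m³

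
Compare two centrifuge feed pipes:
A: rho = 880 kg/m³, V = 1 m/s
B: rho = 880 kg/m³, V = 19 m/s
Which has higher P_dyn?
P_dyn(A) = 0.44 kPa, P_dyn(B) = 158.8 kPa. Answer: B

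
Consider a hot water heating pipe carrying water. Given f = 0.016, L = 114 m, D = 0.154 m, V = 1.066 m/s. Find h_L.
Formula: h_L = f \frac{L}{D} \frac{V^2}{2g}
h_L = 0.016·(114/0.154)·1.066²/(2·9.81) = 0.686 m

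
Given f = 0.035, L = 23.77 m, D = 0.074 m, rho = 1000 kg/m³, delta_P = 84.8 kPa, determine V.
Formula: \Delta P = f \frac{L}{D} \frac{\rho V^2}{2}
Substituting knowns: 84.8 = 0.035·(23.77/0.074)·0.5·1000·V²/1000
Solving for V: V = √((84.8·1000)/(0.035·(23.77/0.074)·0.5·1000)) = 3.884 m/s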